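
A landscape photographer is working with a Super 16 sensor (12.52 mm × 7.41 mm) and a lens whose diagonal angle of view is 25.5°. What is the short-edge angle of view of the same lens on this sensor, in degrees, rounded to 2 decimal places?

13.15°

Sensor diagonal = √(12.52² + 7.41²) = √211.6585 ≈ 14.5485 mm.
From the diagonal AOV: f = 14.5485 / (2·tan(12.75°)) = 14.5485 / 0.45255 ≈ 32.1475 mm.
Short-edge AOV = 2·arctan(7.41 / (2 × 32.1475)) = 2·arctan(0.11525) ≈ 13.1487°.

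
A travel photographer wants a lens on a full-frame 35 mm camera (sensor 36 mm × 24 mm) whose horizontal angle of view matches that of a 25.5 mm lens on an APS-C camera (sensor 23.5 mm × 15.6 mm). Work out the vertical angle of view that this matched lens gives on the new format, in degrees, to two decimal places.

Equal horizontal AOV ⇒ f₂ = f₁ · 36/23.5 = 25.5 × 1.53191 ≈ 39.0638 mm.
Vertical AOV on the new format = 2·arctan(24 / (2 × 39.0638)) = 2·arctan(0.30719) ≈ 34.1528°.

34.15°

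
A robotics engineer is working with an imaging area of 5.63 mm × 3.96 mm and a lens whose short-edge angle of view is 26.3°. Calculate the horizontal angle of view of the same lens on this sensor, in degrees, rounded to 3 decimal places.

36.748°

From the short-edge AOV: f = 3.96 / (2·tan(13.15°)) = 3.96 / 0.46725 ≈ 8.4750 mm.
Horizontal AOV = 2·arctan(5.63 / (2 × 8.4750)) = 2·arctan(0.33215) ≈ 36.7480°.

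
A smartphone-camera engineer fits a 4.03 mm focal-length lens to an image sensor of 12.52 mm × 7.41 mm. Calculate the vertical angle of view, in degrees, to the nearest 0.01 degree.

85.19°

Angle of view α = 2·arctan(h/2f) with h = 7.41 mm and f = 4.03 mm.
h/2f = 0.91935; arctan(0.91935) ≈ 42.5940°, so α ≈ 85.1881°.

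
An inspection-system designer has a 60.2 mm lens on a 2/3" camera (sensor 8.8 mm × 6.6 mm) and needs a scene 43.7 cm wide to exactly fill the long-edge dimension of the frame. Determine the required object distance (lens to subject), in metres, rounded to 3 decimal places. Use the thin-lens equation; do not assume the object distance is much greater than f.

3.050 m

W: 43.7 cm = 437 mm.
Magnification m = w/W = dᵢ/dₒ; combined with 1/f = 1/dₒ + 1/dᵢ this gives dₒ = f·(1 + W/w).
dₒ = 60.2 mm × (1 + 437/8.8) = 60.2 × 50.6591 ≈ 3049.677 mm = 3.04968 m.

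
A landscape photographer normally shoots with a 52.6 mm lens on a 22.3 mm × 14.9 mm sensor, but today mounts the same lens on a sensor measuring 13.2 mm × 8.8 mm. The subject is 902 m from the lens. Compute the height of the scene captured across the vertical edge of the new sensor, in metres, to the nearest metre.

The focal length stays 52.6 mm; the relevant sensor dimension is now h = 8.8 mm. Object distance dₒ = 902 m = 902000 mm.
Thin-lens field height W = h·(dₒ − f)/f = 8.8 × (902000 − 52.6)/52.6 ≈ 150896.143 mm = 150.896 m.

151 m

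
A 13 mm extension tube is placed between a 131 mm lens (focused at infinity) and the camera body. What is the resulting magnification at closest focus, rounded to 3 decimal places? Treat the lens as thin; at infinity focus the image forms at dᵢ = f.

0.099×

The tube moves the image plane from f to f + e, so dᵢ = 131 + 13 = 144 mm. Focus is achieved when 1/f = 1/dₒ + 1/dᵢ, giving dₒ = 1/(1/f − 1/(f+e)).
Magnification m = dᵢ/dₒ = (f+e)·(1/f − 1/(f+e)) = e/f = 13/131 ≈ 0.0992.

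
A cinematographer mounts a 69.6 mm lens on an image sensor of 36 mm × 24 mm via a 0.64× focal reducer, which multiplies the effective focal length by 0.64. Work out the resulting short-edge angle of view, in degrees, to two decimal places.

30.15°

Effective focal length f = 69.6 × 0.64 = 44.544 mm.
α = 2·arctan(24 / (2 × 44.544)) = 2·arctan(0.26940) ≈ 30.1547°.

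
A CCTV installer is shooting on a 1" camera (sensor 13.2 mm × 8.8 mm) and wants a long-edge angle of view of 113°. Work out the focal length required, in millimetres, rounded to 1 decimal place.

From α = 2·arctan(w/2f) we get f = w / (2·tan(α/2)).
With w = 13.2 mm and α/2 = 56.5°, tan(α/2) ≈ 1.51084, so f ≈ 13.2 / 3.02167 ≈ 4.3684 mm.

4.4 mm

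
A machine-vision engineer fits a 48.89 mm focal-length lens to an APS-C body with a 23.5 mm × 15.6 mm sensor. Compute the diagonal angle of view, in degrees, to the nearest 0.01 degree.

32.18°

Sensor diagonal = √(23.5² + 15.6²) = √795.6100 ≈ 28.2066 mm.
Angle of view α = 2·arctan(d/2f) with d = 28.2066 mm and f = 48.89 mm.
d/2f = 0.28847; arctan(0.28847) ≈ 16.0912°, so α ≈ 32.1825°.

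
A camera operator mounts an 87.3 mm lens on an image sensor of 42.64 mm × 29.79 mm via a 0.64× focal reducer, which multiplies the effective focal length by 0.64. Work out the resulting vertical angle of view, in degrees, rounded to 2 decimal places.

Effective focal length f = 87.3 × 0.64 = 55.872 mm.
α = 2·arctan(29.79 / (2 × 55.872)) = 2·arctan(0.26659) ≈ 29.8548°.

29.85°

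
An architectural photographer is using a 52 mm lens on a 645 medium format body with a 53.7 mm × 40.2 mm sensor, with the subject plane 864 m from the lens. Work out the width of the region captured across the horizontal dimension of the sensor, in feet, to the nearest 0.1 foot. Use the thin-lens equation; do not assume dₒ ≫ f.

dₒ: 864 m = 864000 mm.
Similar triangles through the lens centre give W/dₒ = w/dᵢ; with 1/f = 1/dₒ + 1/dᵢ this gives W = w·(dₒ − f)/f.
W = 53.7 mm × (864000 − 52) / 52 = 53.7 × 16614.3846 ≈ 892192.454 mm = 892192.454/304.8 ft = 2927.14 ft.

2927.1 ft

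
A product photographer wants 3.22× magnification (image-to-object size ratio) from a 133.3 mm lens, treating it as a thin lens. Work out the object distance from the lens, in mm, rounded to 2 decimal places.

174.70 mm

With m = dᵢ/dₒ and 1/f = 1/dₒ + 1/dᵢ, substituting dᵢ = m·dₒ gives 1/f = (1 + 1/m)/dₒ, hence dₒ = f·(1 + 1/m).
dₒ = 133.3 × (1 + 1/3.22) = 133.3 × 1.31056 ≈ 174.698 mm.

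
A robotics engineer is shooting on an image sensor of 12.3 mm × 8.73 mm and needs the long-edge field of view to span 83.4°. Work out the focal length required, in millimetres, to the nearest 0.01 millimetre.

From α = 2·arctan(w/2f) we get f = w / (2·tan(α/2)).
With w = 12.3 mm and α/2 = 41.7°, tan(α/2) ≈ 0.89097, so f ≈ 12.3 / 1.78193 ≈ 6.9026 mm.

6.90 mm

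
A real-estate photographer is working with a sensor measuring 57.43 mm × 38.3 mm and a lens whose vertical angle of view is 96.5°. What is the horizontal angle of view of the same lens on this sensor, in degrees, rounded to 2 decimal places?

From the vertical AOV: f = 38.3 / (2·tan(48.25°)) = 38.3 / 2.24081 ≈ 17.0920 mm.
Horizontal AOV = 2·arctan(57.43 / (2 × 17.0920)) = 2·arctan(1.68002) ≈ 118.4752°.

118.48°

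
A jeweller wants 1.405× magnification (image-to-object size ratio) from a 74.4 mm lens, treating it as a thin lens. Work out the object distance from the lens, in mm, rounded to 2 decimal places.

127.35 mm

With m = dᵢ/dₒ and 1/f = 1/dₒ + 1/dᵢ, substituting dᵢ = m·dₒ gives 1/f = (1 + 1/m)/dₒ, hence dₒ = f·(1 + 1/m).
dₒ = 74.4 × (1 + 1/1.405) = 74.4 × 1.71174 ≈ 127.354 mm.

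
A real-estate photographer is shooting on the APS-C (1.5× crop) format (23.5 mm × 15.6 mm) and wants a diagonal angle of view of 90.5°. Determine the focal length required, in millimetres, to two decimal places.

13.98 mm

Sensor diagonal = √(23.5² + 15.6²) = √795.6100 ≈ 28.2066 mm.
From α = 2·arctan(d/2f) we get f = d / (2·tan(α/2)).
With d = 28.2066 mm and α/2 = 45.25°, tan(α/2) ≈ 1.00876, so f ≈ 28.2066 / 2.01753 ≈ 13.9807 mm.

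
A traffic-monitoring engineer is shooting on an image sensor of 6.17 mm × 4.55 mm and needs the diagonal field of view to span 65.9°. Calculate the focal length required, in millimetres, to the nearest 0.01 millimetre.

5.91 mm

Sensor diagonal = √(6.17² + 4.55²) = √58.7714 ≈ 7.6663 mm.
From α = 2·arctan(d/2f) we get f = d / (2·tan(α/2)).
With d = 7.6663 mm and α/2 = 32.95°, tan(α/2) ≈ 0.64817, so f ≈ 7.6663 / 1.29634 ≈ 5.9138 mm.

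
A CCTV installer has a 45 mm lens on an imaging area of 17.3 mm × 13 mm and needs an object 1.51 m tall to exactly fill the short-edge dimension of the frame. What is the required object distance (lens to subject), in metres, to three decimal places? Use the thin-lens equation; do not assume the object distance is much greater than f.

5.272 m

W: 1.51 m = 1510 mm.
Magnification m = h/W = dᵢ/dₒ; combined with 1/f = 1/dₒ + 1/dᵢ this gives dₒ = f·(1 + W/h).
dₒ = 45 mm × (1 + 1510/13) = 45 × 117.1538 ≈ 5271.923 mm = 5.27192 m.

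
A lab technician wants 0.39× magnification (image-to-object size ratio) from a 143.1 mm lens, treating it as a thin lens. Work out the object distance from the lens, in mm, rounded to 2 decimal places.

With m = dᵢ/dₒ and 1/f = 1/dₒ + 1/dᵢ, substituting dᵢ = m·dₒ gives 1/f = (1 + 1/m)/dₒ, hence dₒ = f·(1 + 1/m).
dₒ = 143.1 × (1 + 1/0.39) = 143.1 × 3.56410 ≈ 510.023 mm.

510.02 mm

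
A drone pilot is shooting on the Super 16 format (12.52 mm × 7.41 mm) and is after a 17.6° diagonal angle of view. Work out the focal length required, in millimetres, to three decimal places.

Sensor diagonal = √(12.52² + 7.41²) = √211.6585 ≈ 14.5485 mm.
From α = 2·arctan(d/2f) we get f = d / (2·tan(α/2)).
With d = 14.5485 mm and α/2 = 8.8°, tan(α/2) ≈ 0.15481, so f ≈ 14.5485 / 0.30962 ≈ 46.9888 mm.

46.989 mm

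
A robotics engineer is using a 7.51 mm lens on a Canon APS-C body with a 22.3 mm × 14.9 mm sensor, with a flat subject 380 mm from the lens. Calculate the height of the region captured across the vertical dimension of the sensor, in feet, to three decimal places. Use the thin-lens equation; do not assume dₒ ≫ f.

Similar triangles through the lens centre give W/dₒ = h/dᵢ; with 1/f = 1/dₒ + 1/dᵢ this gives W = h·(dₒ − f)/f.
W = 14.9 mm × (380 − 7.51) / 7.51 = 14.9 × 49.5992 ≈ 739.028 mm = 739.028/304.8 ft = 2.42463 ft.

2.425 ft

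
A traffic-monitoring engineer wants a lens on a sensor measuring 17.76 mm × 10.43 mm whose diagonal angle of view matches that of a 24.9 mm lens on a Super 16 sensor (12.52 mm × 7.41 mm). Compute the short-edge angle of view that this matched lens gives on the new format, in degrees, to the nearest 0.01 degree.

16.83°

Sensor diagonal = √(12.52² + 7.41²) = √211.6585 ≈ 14.5485 mm.
Sensor diagonal = √(17.76² + 10.43²) = √424.2025 ≈ 20.5962 mm.
Equal diagonal AOV ⇒ f₂ = f₁ · 20.5962/14.5485 = 24.9 × 1.41569 ≈ 35.2507 mm.
Short-edge AOV on the new format = 2·arctan(10.43 / (2 × 35.2507)) = 2·arctan(0.14794) ≈ 16.8306°.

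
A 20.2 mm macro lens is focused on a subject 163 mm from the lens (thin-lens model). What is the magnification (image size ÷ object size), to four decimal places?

Thin lens: 1/f = 1/dₒ + 1/dᵢ → 1/dᵢ = 1/20.2 − 1/163 = 0.0433700 mm⁻¹, so dᵢ ≈ 23.0574 mm.
Magnification m = dᵢ/dₒ = 23.0574/163 ≈ 0.14146.

0.1415×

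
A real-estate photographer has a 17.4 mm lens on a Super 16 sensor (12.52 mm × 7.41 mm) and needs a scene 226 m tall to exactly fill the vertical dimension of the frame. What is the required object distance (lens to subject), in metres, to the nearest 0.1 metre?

W: 226 m = 226000 mm.
Magnification m = h/W = dᵢ/dₒ; combined with 1/f = 1/dₒ + 1/dᵢ this gives dₒ = f·(1 + W/h).
dₒ = 17.4 mm × (1 + 226000/7.41) = 17.4 × 30500.3252 ≈ 530705.659 mm = 530.706 m.

530.7 m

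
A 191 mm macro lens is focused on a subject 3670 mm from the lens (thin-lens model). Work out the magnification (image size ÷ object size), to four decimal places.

0.0549×

Thin lens: 1/f = 1/dₒ + 1/dᵢ → 1/dᵢ = 1/191 − 1/3670 = 0.0049631 mm⁻¹, so dᵢ ≈ 201.4861 mm.
Magnification m = dᵢ/dₒ = 201.4861/3670 ≈ 0.05490.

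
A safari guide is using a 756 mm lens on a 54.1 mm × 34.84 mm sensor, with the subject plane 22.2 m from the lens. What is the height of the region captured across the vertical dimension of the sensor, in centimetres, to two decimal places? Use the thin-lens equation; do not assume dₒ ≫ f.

98.82 cm

dₒ: 22.2 m = 22200 mm.
Similar triangles through the lens centre give W/dₒ = h/dᵢ; with 1/f = 1/dₒ + 1/dᵢ this gives W = h·(dₒ − f)/f.
W = 34.84 mm × (22200 − 756) / 756 = 34.84 × 28.3651 ≈ 988.239 mm = 98.8239 cm.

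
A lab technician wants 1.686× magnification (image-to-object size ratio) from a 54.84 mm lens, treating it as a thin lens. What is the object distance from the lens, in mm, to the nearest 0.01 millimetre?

With m = dᵢ/dₒ and 1/f = 1/dₒ + 1/dᵢ, substituting dᵢ = m·dₒ gives 1/f = (1 + 1/m)/dₒ, hence dₒ = f·(1 + 1/m).
dₒ = 54.84 × (1 + 1/1.686) = 54.84 × 1.59312 ≈ 87.367 mm.

87.37 mm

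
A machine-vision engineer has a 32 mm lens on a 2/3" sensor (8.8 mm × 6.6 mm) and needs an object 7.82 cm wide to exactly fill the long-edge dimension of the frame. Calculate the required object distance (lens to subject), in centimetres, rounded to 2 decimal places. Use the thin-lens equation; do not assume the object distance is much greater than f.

31.64 cm

W: 7.82 cm = 78.2 mm.
Magnification m = w/W = dᵢ/dₒ; combined with 1/f = 1/dₒ + 1/dᵢ this gives dₒ = f·(1 + W/w).
dₒ = 32 mm × (1 + 78.2/8.8) = 32 × 9.8864 ≈ 316.364 mm = 31.6364 cm.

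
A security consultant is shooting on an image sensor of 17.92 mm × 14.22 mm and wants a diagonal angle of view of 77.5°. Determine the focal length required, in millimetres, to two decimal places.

Sensor diagonal = √(17.92² + 14.22²) = √523.3348 ≈ 22.8765 mm.
From α = 2·arctan(d/2f) we get f = d / (2·tan(α/2)).
With d = 22.8765 mm and α/2 = 38.75°, tan(α/2) ≈ 0.80258, so f ≈ 22.8765 / 1.60517 ≈ 14.2518 mm.

14.25 mm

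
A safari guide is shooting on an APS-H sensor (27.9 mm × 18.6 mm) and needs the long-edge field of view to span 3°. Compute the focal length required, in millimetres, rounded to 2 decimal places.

From α = 2·arctan(w/2f) we get f = w / (2·tan(α/2)).
With w = 27.9 mm and α/2 = 1.5°, tan(α/2) ≈ 0.02619, so f ≈ 27.9 / 0.05237 ≈ 532.7290 mm.

532.73 mm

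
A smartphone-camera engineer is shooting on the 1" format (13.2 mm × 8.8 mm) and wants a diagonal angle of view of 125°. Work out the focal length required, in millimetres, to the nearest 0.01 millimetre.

4.13 mm

Sensor diagonal = √(13.2² + 8.8²) = √251.6800 ≈ 15.8644 mm.
From α = 2·arctan(d/2f) we get f = d / (2·tan(α/2)).
With d = 15.8644 mm and α/2 = 62.5°, tan(α/2) ≈ 1.92098, so f ≈ 15.8644 / 3.84196 ≈ 4.1292 mm.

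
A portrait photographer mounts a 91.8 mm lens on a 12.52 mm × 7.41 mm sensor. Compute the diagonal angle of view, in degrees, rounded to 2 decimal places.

Sensor diagonal = √(12.52² + 7.41²) = √211.6585 ≈ 14.5485 mm.
Angle of view α = 2·arctan(d/2f) with d = 14.5485 mm and f = 91.8 mm.
d/2f = 0.07924; arctan(0.07924) ≈ 4.5307°, so α ≈ 9.0613°.

9.06°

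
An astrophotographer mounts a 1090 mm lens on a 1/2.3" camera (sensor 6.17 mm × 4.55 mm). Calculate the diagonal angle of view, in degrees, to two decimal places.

0.40°

Sensor diagonal = √(6.17² + 4.55²) = √58.7714 ≈ 7.6663 mm.
Angle of view α = 2·arctan(d/2f) with d = 7.6663 mm and f = 1090 mm.
d/2f = 0.00352; arctan(0.00352) ≈ 0.2015°, so α ≈ 0.4030°.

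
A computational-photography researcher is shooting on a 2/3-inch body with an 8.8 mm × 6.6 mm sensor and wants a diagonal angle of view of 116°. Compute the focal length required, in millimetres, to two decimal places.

Sensor diagonal = √(8.8² + 6.6²) = √121.0000 ≈ 11.0000 mm.
From α = 2·arctan(d/2f) we get f = d / (2·tan(α/2)).
With d = 11.0000 mm and α/2 = 58°, tan(α/2) ≈ 1.60033, so f ≈ 11.0000 / 3.20067 ≈ 3.4368 mm.

3.44 mm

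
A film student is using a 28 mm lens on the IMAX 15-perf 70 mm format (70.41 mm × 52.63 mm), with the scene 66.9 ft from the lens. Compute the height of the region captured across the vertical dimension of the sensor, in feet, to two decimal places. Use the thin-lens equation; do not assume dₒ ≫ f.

125.58 ft

dₒ: 66.9 ft × 304.8 mm/ft = 20391.12 mm.
Similar triangles through the lens centre give W/dₒ = h/dᵢ; with 1/f = 1/dₒ + 1/dᵢ this gives W = h·(dₒ − f)/f.
W = 52.63 mm × (20391.1 − 28) / 28 = 52.63 × 727.2543 ≈ 38275.392 mm = 38275.392/304.8 ft = 125.575 ft.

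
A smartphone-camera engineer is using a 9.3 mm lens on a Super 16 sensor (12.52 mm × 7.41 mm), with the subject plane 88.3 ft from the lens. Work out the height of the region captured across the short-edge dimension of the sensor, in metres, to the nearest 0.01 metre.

21.44 m

dₒ: 88.3 ft × 304.8 mm/ft = 26913.84 mm.
Similar triangles through the lens centre give W/dₒ = h/dᵢ; with 1/f = 1/dₒ + 1/dᵢ this gives W = h·(dₒ − f)/f.
W = 7.41 mm × (26913.8 − 9.3) / 9.3 = 7.41 × 2892.9612 ≈ 21436.842 mm = 21.4368 m.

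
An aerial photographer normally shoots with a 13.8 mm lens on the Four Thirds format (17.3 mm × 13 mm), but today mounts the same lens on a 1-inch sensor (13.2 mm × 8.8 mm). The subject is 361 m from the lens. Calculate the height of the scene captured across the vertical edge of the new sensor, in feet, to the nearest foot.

The focal length stays 13.8 mm; the relevant sensor dimension is now h = 8.8 mm. Object distance dₒ = 361 m = 361000 mm.
Thin-lens field height W = h·(dₒ − f)/f = 8.8 × (361000 − 13.8)/13.8 ≈ 230194.099 mm = 230194.099/304.8 ft = 755.23 ft.

755 ft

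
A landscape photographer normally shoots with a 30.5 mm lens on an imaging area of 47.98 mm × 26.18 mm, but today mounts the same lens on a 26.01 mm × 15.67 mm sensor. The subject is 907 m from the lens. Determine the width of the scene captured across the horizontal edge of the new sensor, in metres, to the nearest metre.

The focal length stays 30.5 mm; the relevant sensor dimension is now w = 26.01 mm. Object distance dₒ = 907 m = 907000 mm.
Thin-lens field width W = w·(dₒ − f)/f = 26.01 × (907000 − 30.5)/30.5 ≈ 773451.695 mm = 773.452 m.

773 m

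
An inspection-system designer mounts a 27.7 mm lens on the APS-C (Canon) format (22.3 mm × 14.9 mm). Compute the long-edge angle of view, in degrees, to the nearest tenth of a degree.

43.9°

Angle of view α = 2·arctan(w/2f) with w = 22.3 mm and f = 27.7 mm.
w/2f = 0.40253; arctan(0.40253) ≈ 21.9261°, so α ≈ 43.8522°.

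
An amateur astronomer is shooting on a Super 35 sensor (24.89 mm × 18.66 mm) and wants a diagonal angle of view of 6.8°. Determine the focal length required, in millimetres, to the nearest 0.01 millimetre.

Sensor diagonal = √(24.89² + 18.66²) = √967.7077 ≈ 31.1080 mm.
From α = 2·arctan(d/2f) we get f = d / (2·tan(α/2)).
With d = 31.1080 mm and α/2 = 3.4°, tan(α/2) ≈ 0.05941, so f ≈ 31.1080 / 0.11882 ≈ 261.8036 mm.

261.80 mm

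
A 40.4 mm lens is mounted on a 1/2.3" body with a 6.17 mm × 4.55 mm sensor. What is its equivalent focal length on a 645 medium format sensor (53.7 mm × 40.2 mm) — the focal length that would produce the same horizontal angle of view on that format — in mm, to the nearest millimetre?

Equal angle of view means equal width/f ratio, so f₂ = f₁ · (width₂/width₁) = 40.4 × 53.7/6.17.
f₂ = 40.4 × 8.70340 ≈ 351.618 mm.

352 mm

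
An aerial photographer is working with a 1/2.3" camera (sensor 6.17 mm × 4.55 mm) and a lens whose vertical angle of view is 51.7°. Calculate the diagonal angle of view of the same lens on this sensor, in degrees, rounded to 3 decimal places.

From the vertical AOV: f = 4.55 / (2·tan(25.85°)) = 4.55 / 0.96899 ≈ 4.6956 mm.
Sensor diagonal = √(6.17² + 4.55²) = √58.7714 ≈ 7.6663 mm.
Diagonal AOV = 2·arctan(7.6663 / (2 × 4.6956)) = 2·arctan(0.81632) ≈ 78.4511°.

78.451°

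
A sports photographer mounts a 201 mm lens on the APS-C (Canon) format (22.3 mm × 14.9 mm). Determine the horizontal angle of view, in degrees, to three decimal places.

Angle of view α = 2·arctan(w/2f) with w = 22.3 mm and f = 201 mm.
w/2f = 0.05547; arctan(0.05547) ≈ 3.1751°, so α ≈ 6.3502°.

6.350°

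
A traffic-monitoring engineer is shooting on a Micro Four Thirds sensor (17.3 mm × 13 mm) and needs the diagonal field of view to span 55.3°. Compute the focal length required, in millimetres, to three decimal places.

Sensor diagonal = √(17.3² + 13²) = √468.2900 ≈ 21.6400 mm.
From α = 2·arctan(d/2f) we get f = d / (2·tan(α/2)).
With d = 21.6400 mm and α/2 = 27.65°, tan(α/2) ≈ 0.52390, so f ≈ 21.6400 / 1.04780 ≈ 20.6528 mm.

20.653 mm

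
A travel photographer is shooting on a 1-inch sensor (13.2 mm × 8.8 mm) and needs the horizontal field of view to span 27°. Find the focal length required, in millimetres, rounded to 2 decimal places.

27.49 mm

From α = 2·arctan(w/2f) we get f = w / (2·tan(α/2)).
With w = 13.2 mm and α/2 = 13.5°, tan(α/2) ≈ 0.24008, so f ≈ 13.2 / 0.48016 ≈ 27.4910 mm.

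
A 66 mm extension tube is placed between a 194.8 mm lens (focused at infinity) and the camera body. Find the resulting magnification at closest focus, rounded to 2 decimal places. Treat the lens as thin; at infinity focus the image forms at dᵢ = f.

0.34×

The tube moves the image plane from f to f + e, so dᵢ = 194.8 + 66 = 260.8 mm. Focus is achieved when 1/f = 1/dₒ + 1/dᵢ, giving dₒ = 1/(1/f − 1/(f+e)).
Magnification m = dᵢ/dₒ = (f+e)·(1/f − 1/(f+e)) = e/f = 66/194.8 ≈ 0.3388.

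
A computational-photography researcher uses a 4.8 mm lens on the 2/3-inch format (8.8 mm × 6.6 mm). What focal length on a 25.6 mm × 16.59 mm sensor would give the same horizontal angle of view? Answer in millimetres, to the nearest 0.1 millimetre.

14.0 mm

Equal angle of view means equal width/f ratio, so f₂ = f₁ · (width₂/width₁) = 4.8 × 25.6/8.8.
f₂ = 4.8 × 2.90909 ≈ 13.964 mm.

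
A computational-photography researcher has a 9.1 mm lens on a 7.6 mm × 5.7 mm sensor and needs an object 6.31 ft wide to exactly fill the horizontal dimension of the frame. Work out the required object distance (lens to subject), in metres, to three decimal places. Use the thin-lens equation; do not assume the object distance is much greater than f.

2.312 m

W: 6.31 ft × 304.8 mm/ft = 1923.29 mm.
Magnification m = w/W = dᵢ/dₒ; combined with 1/f = 1/dₒ + 1/dᵢ this gives dₒ = f·(1 + W/w).
dₒ = 9.1 mm × (1 + 1923.29/7.6) = 9.1 × 254.0642 ≈ 2311.984 mm = 2.31198 m.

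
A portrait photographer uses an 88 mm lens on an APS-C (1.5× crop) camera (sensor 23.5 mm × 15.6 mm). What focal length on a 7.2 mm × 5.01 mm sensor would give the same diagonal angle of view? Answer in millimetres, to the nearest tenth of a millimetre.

Sensor diagonal = √(23.5² + 15.6²) = √795.6100 ≈ 28.2066 mm.
Sensor diagonal = √(7.2² + 5.01²) = √76.9401 ≈ 8.7716 mm.
Equal angle of view means equal diagonal/f ratio, so f₂ = f₁ · (diagonal₂/diagonal₁) = 88 × 8.7716/28.2066.
f₂ = 88 × 0.31098 ≈ 27.366 mm.

27.4 mm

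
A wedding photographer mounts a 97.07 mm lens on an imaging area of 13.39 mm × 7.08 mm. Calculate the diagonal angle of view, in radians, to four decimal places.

Sensor diagonal = √(13.39² + 7.08²) = √229.4185 ≈ 15.1466 mm.
Angle of view α = 2·arctan(d/2f) with d = 15.1466 mm and f = 97.07 mm.
d/2f = 0.07802; arctan(0.07802) ≈ 0.0779 rad, so α ≈ 0.1557 rad.

0.1557 rad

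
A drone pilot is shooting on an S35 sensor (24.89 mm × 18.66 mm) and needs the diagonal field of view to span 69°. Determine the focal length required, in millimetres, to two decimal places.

Sensor diagonal = √(24.89² + 18.66²) = √967.7077 ≈ 31.1080 mm.
From α = 2·arctan(d/2f) we get f = d / (2·tan(α/2)).
With d = 31.1080 mm and α/2 = 34.5°, tan(α/2) ≈ 0.68728, so f ≈ 31.1080 / 1.37456 ≈ 22.6312 mm.

22.63 mm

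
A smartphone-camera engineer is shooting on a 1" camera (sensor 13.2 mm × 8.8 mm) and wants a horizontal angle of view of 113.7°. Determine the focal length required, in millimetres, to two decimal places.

4.31 mm

From α = 2·arctan(w/2f) we get f = w / (2·tan(α/2)).
With w = 13.2 mm and α/2 = 56.85°, tan(α/2) ≈ 1.53107, so f ≈ 13.2 / 3.06215 ≈ 4.3107 mm.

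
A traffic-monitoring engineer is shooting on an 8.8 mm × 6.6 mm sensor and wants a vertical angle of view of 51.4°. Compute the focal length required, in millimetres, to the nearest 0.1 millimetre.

6.9 mm

From α = 2·arctan(h/2f) we get f = h / (2·tan(α/2)).
With h = 6.6 mm and α/2 = 25.7°, tan(α/2) ≈ 0.48127, so f ≈ 6.6 / 0.96253 ≈ 6.8569 mm.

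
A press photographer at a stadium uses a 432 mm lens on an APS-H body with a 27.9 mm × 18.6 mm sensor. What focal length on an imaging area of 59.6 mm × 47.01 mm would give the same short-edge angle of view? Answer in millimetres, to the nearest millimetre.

Equal angle of view means equal height/f ratio, so f₂ = f₁ · (height₂/height₁) = 432 × 47.01/18.6.
f₂ = 432 × 2.52742 ≈ 1091.845 mm.

1092 mm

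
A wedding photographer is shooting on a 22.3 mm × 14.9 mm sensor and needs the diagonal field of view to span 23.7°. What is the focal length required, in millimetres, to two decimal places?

Sensor diagonal = √(22.3² + 14.9²) = √719.3000 ≈ 26.8198 mm.
From α = 2·arctan(d/2f) we get f = d / (2·tan(α/2)).
With d = 26.8198 mm and α/2 = 11.85°, tan(α/2) ≈ 0.20982, so f ≈ 26.8198 / 0.41964 ≈ 63.9108 mm.

63.91 mm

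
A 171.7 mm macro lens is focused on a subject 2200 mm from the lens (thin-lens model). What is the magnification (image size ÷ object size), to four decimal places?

Thin lens: 1/f = 1/dₒ + 1/dᵢ → 1/dᵢ = 1/171.7 − 1/2200 = 0.0053696 mm⁻¹, so dᵢ ≈ 186.2348 mm.
Magnification m = dᵢ/dₒ = 186.2348/2200 ≈ 0.08465.

0.0847×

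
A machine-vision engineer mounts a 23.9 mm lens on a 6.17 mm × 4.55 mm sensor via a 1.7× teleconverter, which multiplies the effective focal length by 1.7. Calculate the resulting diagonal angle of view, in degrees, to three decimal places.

10.779°

Effective focal length f = 23.9 × 1.7 = 40.63 mm.
Sensor diagonal = √(6.17² + 4.55²) = √58.7714 ≈ 7.6663 mm.
α = 2·arctan(7.666 / (2 × 40.63)) = 2·arctan(0.09434) ≈ 10.7789°.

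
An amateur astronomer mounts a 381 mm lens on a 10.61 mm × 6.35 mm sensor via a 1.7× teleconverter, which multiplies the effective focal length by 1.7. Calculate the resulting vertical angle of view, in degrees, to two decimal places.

0.56°

Effective focal length f = 381 × 1.7 = 647.7 mm.
α = 2·arctan(6.35 / (2 × 647.7)) = 2·arctan(0.00490) ≈ 0.5617°.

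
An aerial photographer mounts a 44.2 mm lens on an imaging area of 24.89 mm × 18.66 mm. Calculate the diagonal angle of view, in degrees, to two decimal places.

Sensor diagonal = √(24.89² + 18.66²) = √967.7077 ≈ 31.1080 mm.
Angle of view α = 2·arctan(d/2f) with d = 31.1080 mm and f = 44.2 mm.
d/2f = 0.35190; arctan(0.35190) ≈ 19.3870°, so α ≈ 38.7740°.

38.77°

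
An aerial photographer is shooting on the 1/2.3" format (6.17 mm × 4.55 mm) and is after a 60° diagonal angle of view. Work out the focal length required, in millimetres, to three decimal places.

Sensor diagonal = √(6.17² + 4.55²) = √58.7714 ≈ 7.6663 mm.
From α = 2·arctan(d/2f) we get f = d / (2·tan(α/2)).
With d = 7.6663 mm and α/2 = 30°, tan(α/2) ≈ 0.57735, so f ≈ 7.6663 / 1.15470 ≈ 6.6392 mm.

6.639 mm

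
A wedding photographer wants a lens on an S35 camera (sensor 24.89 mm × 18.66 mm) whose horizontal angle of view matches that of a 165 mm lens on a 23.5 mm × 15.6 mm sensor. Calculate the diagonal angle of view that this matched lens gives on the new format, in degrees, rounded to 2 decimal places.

10.17°

Equal horizontal AOV ⇒ f₂ = f₁ · 24.89/23.5 = 165 × 1.05915 ≈ 174.7596 mm.
Sensor diagonal = √(24.89² + 18.66²) = √967.7077 ≈ 31.1080 mm.
Diagonal AOV on the new format = 2·arctan(31.1080 / (2 × 174.7596)) = 2·arctan(0.08900) ≈ 10.1721°.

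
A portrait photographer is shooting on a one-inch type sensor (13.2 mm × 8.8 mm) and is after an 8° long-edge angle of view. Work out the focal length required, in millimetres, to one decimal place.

From α = 2·arctan(w/2f) we get f = w / (2·tan(α/2)).
With w = 13.2 mm and α/2 = 4°, tan(α/2) ≈ 0.06993, so f ≈ 13.2 / 0.13985 ≈ 94.3844 mm.

94.4 mm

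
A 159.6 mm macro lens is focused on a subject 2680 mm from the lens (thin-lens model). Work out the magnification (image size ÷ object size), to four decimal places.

Thin lens: 1/f = 1/dₒ + 1/dᵢ → 1/dᵢ = 1/159.6 − 1/2680 = 0.0058925 mm⁻¹, so dᵢ ≈ 169.7064 mm.
Magnification m = dᵢ/dₒ = 169.7064/2680 ≈ 0.06332.

0.0633×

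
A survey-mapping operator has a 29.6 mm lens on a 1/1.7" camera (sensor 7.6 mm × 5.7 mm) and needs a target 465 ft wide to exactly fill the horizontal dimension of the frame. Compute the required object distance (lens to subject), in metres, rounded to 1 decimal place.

W: 465 ft × 304.8 mm/ft = 141732.00 mm.
Magnification m = w/W = dᵢ/dₒ; combined with 1/f = 1/dₒ + 1/dᵢ this gives dₒ = f·(1 + W/w).
dₒ = 29.6 mm × (1 + 141732/7.6) = 29.6 × 18649.9468 ≈ 552038.424 mm = 552.038 m.

552.0 m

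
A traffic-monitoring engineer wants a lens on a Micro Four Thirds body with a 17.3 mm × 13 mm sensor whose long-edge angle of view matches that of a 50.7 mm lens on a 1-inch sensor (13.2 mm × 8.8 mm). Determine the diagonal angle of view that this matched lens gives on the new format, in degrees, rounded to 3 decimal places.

Equal long-edge AOV ⇒ f₂ = f₁ · 17.3/13.2 = 50.7 × 1.31061 ≈ 66.4477 mm.
Sensor diagonal = √(17.3² + 13²) = √468.2900 ≈ 21.6400 mm.
Diagonal AOV on the new format = 2·arctan(21.6400 / (2 × 66.4477)) = 2·arctan(0.16283) ≈ 18.4972°.

18.497°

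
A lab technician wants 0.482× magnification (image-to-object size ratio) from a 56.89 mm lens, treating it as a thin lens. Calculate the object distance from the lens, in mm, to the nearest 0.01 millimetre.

With m = dᵢ/dₒ and 1/f = 1/dₒ + 1/dᵢ, substituting dᵢ = m·dₒ gives 1/f = (1 + 1/m)/dₒ, hence dₒ = f·(1 + 1/m).
dₒ = 56.89 × (1 + 1/0.482) = 56.89 × 3.07469 ≈ 174.919 mm.

174.92 mm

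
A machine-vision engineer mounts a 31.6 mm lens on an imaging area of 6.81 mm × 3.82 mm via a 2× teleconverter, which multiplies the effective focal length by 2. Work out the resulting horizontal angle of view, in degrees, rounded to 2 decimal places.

6.17°

Effective focal length f = 31.6 × 2 = 63.2 mm.
α = 2·arctan(6.81 / (2 × 63.2)) = 2·arctan(0.05388) ≈ 6.1678°.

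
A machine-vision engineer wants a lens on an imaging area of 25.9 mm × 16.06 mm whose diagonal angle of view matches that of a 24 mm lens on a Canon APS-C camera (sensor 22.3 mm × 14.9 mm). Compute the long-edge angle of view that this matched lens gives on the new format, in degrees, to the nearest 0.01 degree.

50.80°

Sensor diagonal = √(22.3² + 14.9²) = √719.3000 ≈ 26.8198 mm.
Sensor diagonal = √(25.9² + 16.06²) = √928.7336 ≈ 30.4751 mm.
Equal diagonal AOV ⇒ f₂ = f₁ · 30.4751/26.8198 = 24 × 1.13629 ≈ 27.2710 mm.
Long-edge AOV on the new format = 2·arctan(25.9 / (2 × 27.2710)) = 2·arctan(0.47486) ≈ 50.8026°.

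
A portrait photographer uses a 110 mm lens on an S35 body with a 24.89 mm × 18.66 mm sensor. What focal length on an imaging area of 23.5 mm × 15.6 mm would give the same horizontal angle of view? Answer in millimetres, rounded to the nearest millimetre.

104 mm

Equal angle of view means equal width/f ratio, so f₂ = f₁ · (width₂/width₁) = 110 × 23.5/24.89.
f₂ = 110 × 0.94415 ≈ 103.857 mm.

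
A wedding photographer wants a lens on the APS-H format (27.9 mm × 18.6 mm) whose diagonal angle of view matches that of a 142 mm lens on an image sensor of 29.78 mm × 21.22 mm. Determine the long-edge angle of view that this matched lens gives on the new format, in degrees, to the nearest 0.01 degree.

Sensor diagonal = √(29.78² + 21.22²) = √1337.1368 ≈ 36.5669 mm.
Sensor diagonal = √(27.9² + 18.6²) = √1124.3700 ≈ 33.5316 mm.
Equal diagonal AOV ⇒ f₂ = f₁ · 33.5316/36.5669 = 142 × 0.91699 ≈ 130.2132 mm.
Long-edge AOV on the new format = 2·arctan(27.9 / (2 × 130.2132)) = 2·arctan(0.10713) ≈ 12.2298°.

12.23°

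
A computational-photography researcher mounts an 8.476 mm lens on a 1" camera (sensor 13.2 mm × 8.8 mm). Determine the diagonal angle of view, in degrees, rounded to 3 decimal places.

Sensor diagonal = √(13.2² + 8.8²) = √251.6800 ≈ 15.8644 mm.
Angle of view α = 2·arctan(d/2f) with d = 15.8644 mm and f = 8.476 mm.
d/2f = 0.93584; arctan(0.93584) ≈ 43.1018°, so α ≈ 86.2037°.

86.204°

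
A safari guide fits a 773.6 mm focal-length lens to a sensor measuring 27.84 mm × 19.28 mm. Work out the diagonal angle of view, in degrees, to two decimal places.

Sensor diagonal = √(27.84² + 19.28²) = √1146.7840 ≈ 33.8642 mm.
Angle of view α = 2·arctan(d/2f) with d = 33.8642 mm and f = 773.6 mm.
d/2f = 0.02189; arctan(0.02189) ≈ 1.2539°, so α ≈ 2.5077°.

2.51°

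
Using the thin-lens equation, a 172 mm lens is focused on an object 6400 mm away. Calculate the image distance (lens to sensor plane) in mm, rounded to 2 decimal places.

176.75 mm

1/dᵢ = 1/f − 1/dₒ = 1/172 − 1/6400 = 0.0056577 mm⁻¹.
dᵢ = 1/0.0056577 ≈ 176.7502 mm.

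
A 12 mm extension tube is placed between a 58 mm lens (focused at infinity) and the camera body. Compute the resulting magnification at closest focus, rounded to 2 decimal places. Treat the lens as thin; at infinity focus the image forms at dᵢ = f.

0.21×

The tube moves the image plane from f to f + e, so dᵢ = 58 + 12 = 70 mm. Focus is achieved when 1/f = 1/dₒ + 1/dᵢ, giving dₒ = 1/(1/f − 1/(f+e)).
Magnification m = dᵢ/dₒ = (f+e)·(1/f − 1/(f+e)) = e/f = 12/58 ≈ 0.2069.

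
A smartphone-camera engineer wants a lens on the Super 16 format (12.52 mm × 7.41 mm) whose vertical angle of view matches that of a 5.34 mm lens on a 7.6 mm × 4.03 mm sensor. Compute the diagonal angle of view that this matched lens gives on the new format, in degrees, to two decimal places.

Equal vertical AOV ⇒ f₂ = f₁ · 7.41/4.03 = 5.34 × 1.83871 ≈ 9.8187 mm.
Sensor diagonal = √(12.52² + 7.41²) = √211.6585 ≈ 14.5485 mm.
Diagonal AOV on the new format = 2·arctan(14.5485 / (2 × 9.8187)) = 2·arctan(0.74086) ≈ 73.0662°.

73.07°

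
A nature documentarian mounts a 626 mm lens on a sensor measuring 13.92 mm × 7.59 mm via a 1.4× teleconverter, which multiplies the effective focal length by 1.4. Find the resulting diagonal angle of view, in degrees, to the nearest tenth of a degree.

1.0°

Effective focal length f = 626 × 1.4 = 876.4 mm.
Sensor diagonal = √(13.92² + 7.59²) = √251.3745 ≈ 15.8548 mm.
α = 2·arctan(15.855 / (2 × 876.4)) = 2·arctan(0.00905) ≈ 1.0365°.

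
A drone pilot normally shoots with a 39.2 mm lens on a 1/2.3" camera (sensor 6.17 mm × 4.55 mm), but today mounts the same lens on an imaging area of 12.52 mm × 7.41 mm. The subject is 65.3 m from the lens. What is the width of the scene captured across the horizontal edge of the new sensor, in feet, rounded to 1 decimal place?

The focal length stays 39.2 mm; the relevant sensor dimension is now w = 12.52 mm. Object distance dₒ = 65.3 m = 65300 mm.
Thin-lens field width W = w·(dₒ − f)/f = 12.52 × (65300 − 39.2)/39.2 ≈ 20843.500 mm = 20843.500/304.8 ft = 68.3842 ft.

68.4 ft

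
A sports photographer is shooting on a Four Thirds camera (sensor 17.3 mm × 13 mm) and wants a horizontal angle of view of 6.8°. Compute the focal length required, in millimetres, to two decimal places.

From α = 2·arctan(w/2f) we get f = w / (2·tan(α/2)).
With w = 17.3 mm and α/2 = 3.4°, tan(α/2) ≈ 0.05941, so f ≈ 17.3 / 0.11882 ≈ 145.5961 mm.

145.60 mm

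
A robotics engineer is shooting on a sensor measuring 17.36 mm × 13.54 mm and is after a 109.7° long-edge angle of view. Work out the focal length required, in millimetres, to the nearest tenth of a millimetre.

From α = 2·arctan(w/2f) we get f = w / (2·tan(α/2)).
With w = 17.36 mm and α/2 = 54.85°, tan(α/2) ≈ 1.42022, so f ≈ 17.36 / 2.84044 ≈ 6.1117 mm.

6.1 mm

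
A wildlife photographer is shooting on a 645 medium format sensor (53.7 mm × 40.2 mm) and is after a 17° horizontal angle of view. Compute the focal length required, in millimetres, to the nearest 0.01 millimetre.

179.66 mm

From α = 2·arctan(w/2f) we get f = w / (2·tan(α/2)).
With w = 53.7 mm and α/2 = 8.5°, tan(α/2) ≈ 0.14945, so f ≈ 53.7 / 0.29890 ≈ 179.6575 mm.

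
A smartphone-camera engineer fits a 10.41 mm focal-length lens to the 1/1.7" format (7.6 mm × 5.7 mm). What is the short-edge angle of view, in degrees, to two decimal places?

30.62°

Angle of view α = 2·arctan(h/2f) with h = 5.7 mm and f = 10.41 mm.
h/2f = 0.27378; arctan(0.27378) ≈ 15.3110°, so α ≈ 30.6220°.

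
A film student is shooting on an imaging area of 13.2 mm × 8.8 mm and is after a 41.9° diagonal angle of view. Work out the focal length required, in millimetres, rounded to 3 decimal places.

20.718 mm

Sensor diagonal = √(13.2² + 8.8²) = √251.6800 ≈ 15.8644 mm.
From α = 2·arctan(d/2f) we get f = d / (2·tan(α/2)).
With d = 15.8644 mm and α/2 = 20.95°, tan(α/2) ≈ 0.38286, so f ≈ 15.8644 / 0.76573 ≈ 20.7181 mm.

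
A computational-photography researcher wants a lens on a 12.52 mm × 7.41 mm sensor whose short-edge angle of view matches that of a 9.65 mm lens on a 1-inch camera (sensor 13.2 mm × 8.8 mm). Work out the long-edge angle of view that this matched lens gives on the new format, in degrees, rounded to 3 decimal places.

75.221°

Equal short-edge AOV ⇒ f₂ = f₁ · 7.41/8.8 = 9.65 × 0.84205 ≈ 8.1257 mm.
Long-edge AOV on the new format = 2·arctan(12.52 / (2 × 8.1257)) = 2·arctan(0.77039) ≈ 75.2207°.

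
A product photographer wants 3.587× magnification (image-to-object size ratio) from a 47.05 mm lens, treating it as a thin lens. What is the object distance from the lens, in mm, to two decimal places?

With m = dᵢ/dₒ and 1/f = 1/dₒ + 1/dᵢ, substituting dᵢ = m·dₒ gives 1/f = (1 + 1/m)/dₒ, hence dₒ = f·(1 + 1/m).
dₒ = 47.05 × (1 + 1/3.587) = 47.05 × 1.27878 ≈ 60.167 mm.

60.17 mm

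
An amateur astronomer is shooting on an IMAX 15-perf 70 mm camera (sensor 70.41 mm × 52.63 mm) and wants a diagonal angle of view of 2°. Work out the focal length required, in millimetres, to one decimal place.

Sensor diagonal = √(70.41² + 52.63²) = √7727.4850 ≈ 87.9061 mm.
From α = 2·arctan(d/2f) we get f = d / (2·tan(α/2)).
With d = 87.9061 mm and α/2 = 1°, tan(α/2) ≈ 0.01746, so f ≈ 87.9061 / 0.03491 ≈ 2518.0690 mm.

2518.1 mm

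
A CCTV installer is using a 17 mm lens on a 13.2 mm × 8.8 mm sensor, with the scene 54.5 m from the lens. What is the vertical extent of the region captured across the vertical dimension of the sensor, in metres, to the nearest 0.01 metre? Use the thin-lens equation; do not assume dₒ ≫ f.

dₒ: 54.5 m = 54500 mm.
Similar triangles through the lens centre give W/dₒ = h/dᵢ; with 1/f = 1/dₒ + 1/dᵢ this gives W = h·(dₒ − f)/f.
W = 8.8 mm × (54500 − 17) / 17 = 8.8 × 3204.8824 ≈ 28202.965 mm = 28.203 m.

28.20 m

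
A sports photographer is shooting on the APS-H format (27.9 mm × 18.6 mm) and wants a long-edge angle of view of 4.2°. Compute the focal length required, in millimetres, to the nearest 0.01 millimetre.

380.44 mm

From α = 2·arctan(w/2f) we get f = w / (2·tan(α/2)).
With w = 27.9 mm and α/2 = 2.1°, tan(α/2) ≈ 0.03667, so f ≈ 27.9 / 0.07334 ≈ 380.4372 mm.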